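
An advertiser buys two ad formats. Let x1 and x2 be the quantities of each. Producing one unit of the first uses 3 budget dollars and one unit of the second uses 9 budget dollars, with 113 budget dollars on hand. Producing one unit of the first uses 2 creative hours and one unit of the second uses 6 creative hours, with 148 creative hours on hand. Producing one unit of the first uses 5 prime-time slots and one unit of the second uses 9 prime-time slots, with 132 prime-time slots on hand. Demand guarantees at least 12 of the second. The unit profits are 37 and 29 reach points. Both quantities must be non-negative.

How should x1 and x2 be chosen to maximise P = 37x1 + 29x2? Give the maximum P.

x1 = 5/3, x2 = 12, maximum P = 1229/3

Feasible corners and P = 37x1 + 29x2:
  (0, 113/9) → P = 3277/9
  (0, 12) → P = 348
  (5/3, 12) → P = 1229/3

At the optimal vertex, 3x1 + 9x2 = 113 and x2 = 12.
Solving simultaneously gives x1 = 5/3, x2 = 12.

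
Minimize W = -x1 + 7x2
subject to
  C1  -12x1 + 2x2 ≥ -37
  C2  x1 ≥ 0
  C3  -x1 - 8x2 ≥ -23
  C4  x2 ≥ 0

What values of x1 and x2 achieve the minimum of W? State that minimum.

Extreme points and W = -x1 + 7x2:
  (171/49, 239/98) → W = 1331/98
  (37/12, 0) → W = -37/12
  (0, 23/8) → W = 161/8
  (0, 0) → W = 0

The binding constraints are -12x1 + 2x2 = -37 and x2 = 0.
Solving simultaneously gives x1 = 37/12, x2 = 0.

x1 = 37/12, x2 = 0, minimum W = -37/12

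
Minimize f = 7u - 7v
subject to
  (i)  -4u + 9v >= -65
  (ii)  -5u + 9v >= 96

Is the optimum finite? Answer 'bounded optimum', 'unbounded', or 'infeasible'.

unbounded

From the feasible point (-161, -709/9), moving in the direction (-9, -4) keeps every constraint satisfied while f decreases without bound.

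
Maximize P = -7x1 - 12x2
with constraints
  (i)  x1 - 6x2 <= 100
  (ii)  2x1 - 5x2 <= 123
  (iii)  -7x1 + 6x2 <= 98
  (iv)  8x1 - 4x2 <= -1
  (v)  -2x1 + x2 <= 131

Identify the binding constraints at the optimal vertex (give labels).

(i) and (iii)

Feasible corners and P = -7x1 - 12x2:
  (-33, -133/6) → P = 497
  (-203/22, -801/44) → P = 6227/22
  (193/10, 777/20) → P = -6013/10

The maximum is at (-33, -133/6). Substituting into each constraint, equality holds for (i) and (iii); the remaining constraints have slack.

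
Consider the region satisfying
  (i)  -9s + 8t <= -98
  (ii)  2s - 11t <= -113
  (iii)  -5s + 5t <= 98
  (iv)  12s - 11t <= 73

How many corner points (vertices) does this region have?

3

Pairwise boundary intersections that survive every other constraint:
  (1274/5, 1372/5)
  (494/3, 173)
  (1443/5, 1541/5)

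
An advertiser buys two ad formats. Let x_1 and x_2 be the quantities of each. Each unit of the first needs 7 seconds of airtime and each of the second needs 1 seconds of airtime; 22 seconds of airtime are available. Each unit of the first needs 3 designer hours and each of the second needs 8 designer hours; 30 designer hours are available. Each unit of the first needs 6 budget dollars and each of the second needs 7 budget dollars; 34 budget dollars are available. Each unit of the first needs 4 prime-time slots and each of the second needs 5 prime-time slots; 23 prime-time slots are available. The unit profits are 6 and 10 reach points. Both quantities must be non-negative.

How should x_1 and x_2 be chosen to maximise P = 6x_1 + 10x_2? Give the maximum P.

x_1 = 2, x_2 = 3, maximum P = 42

Extreme points and P = 6x_1 + 10x_2:
  (0, 0) → P = 0
  (0, 15/4) → P = 75/2
  (22/7, 0) → P = 132/7
  (87/31, 73/31) → P = 1252/31
  (2, 3) → P = 42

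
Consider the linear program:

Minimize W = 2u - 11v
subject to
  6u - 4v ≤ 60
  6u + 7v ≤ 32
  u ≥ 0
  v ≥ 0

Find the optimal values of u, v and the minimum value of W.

u = 0, v = 32/7, minimum W = -352/7

Feasible corners and W = 2u - 11v:
  (0, 32/7) → W = -352/7
  (16/3, 0) → W = 32/3
  (0, 0) → W = 0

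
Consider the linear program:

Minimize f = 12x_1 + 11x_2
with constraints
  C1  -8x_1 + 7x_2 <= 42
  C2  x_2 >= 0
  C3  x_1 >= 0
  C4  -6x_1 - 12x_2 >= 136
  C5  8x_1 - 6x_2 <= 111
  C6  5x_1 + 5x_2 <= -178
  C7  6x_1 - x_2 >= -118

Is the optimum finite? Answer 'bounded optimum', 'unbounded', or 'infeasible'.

The boundaries 5x_1 + 5x_2 = -178 and 6x_1 - x_2 = -118 meet at (-768/35, -478/35), but that point violates -8x_1 + 7x_2 ≤ 42. Every candidate vertex is excluded by some other constraint, so the feasible region is empty.

infeasible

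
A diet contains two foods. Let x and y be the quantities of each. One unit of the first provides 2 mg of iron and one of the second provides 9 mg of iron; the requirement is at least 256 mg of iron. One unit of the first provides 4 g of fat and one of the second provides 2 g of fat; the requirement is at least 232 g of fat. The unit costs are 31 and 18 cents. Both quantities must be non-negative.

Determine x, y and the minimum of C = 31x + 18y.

x = 197/4, y = 35/2, minimum C = 7367/4

Vertices and C = 31x + 18y:
  (0, 116) → C = 2088
  (128, 0) → C = 3968
  (197/4, 35/2) → C = 7367/4
The feasible region is unbounded (it extends along (0, 1), (1, 0)), but C strictly increases along every unbounded feasible direction, so there is no improving ray and the minimum is attained at a vertex.

The optimum lies where 2x + 9y = 256 and 4x + 2y = 232.
Solving simultaneously gives x = 197/4, y = 35/2.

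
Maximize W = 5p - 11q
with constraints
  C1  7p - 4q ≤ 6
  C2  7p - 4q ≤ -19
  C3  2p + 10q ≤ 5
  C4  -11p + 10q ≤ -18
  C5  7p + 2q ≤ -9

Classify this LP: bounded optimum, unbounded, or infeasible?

unbounded

From the feasible point (-131/13, -335/26), moving in the direction (-4, -7) keeps every constraint satisfied while W increases without bound.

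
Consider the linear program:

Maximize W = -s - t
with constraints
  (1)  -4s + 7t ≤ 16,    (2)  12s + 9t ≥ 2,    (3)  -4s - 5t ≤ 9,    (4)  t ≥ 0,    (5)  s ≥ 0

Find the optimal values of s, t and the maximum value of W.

s = 1/6, t = 0, maximum W = -1/6

Feasible corners and W = -s - t:
  (0, 16/7) → W = -16/7
  (1/6, 0) → W = -1/6
  (0, 2/9) → W = -2/9
The feasible region is unbounded (it extends along (7, 4), (1, 0)), but W strictly decreases along every unbounded feasible direction, so there is no improving ray and the maximum is attained at a vertex.

The optimum lies where 12s + 9t = 2 and t = 0.
Solving simultaneously gives s = 1/6, t = 0.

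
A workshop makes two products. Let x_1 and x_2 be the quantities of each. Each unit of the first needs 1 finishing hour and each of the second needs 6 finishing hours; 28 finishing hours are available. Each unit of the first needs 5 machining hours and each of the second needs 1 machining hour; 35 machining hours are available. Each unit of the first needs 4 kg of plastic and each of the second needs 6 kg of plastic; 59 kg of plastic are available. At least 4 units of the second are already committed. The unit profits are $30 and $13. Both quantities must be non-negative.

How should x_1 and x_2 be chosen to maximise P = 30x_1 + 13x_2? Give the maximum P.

x_1 = 4, x_2 = 4, maximum P = 172

Extreme points and P = 30x_1 + 13x_2:
  (0, 14/3) → P = 182/3
  (0, 4) → P = 52
  (4, 4) → P = 172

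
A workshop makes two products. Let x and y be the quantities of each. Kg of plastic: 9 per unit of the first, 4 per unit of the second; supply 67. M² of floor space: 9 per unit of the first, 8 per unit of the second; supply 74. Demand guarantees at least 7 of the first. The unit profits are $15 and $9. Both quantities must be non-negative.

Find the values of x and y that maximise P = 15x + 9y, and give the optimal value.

x = 7, y = 1, maximum P = 114

Feasible corners and P = 15x + 9y:
  (67/9, 0) → P = 335/3
  (7, 0) → P = 105
  (7, 1) → P = 114

The optimum lies where 9x + 4y = 67 and x = 7.
Solving simultaneously gives x = 7, y = 1.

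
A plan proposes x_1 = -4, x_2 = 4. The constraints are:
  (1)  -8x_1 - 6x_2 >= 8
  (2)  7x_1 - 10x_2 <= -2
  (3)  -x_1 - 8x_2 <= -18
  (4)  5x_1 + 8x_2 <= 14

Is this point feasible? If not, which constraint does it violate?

(1): 8 ≥ 8 ✓
(2): -68 ≤ -2 ✓
(3): -28 ≤ -18 ✓
(4): 12 ≤ 14 ✓

feasible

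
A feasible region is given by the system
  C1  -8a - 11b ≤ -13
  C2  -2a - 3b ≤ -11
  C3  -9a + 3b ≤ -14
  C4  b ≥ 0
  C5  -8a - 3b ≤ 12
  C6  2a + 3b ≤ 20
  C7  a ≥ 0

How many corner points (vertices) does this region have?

4

Intersecting each pair of boundary lines and keeping only the points that satisfy every inequality leaves:
  (25/11, 71/33)
  (11/2, 0)
  (34/11, 152/33)
  (10, 0)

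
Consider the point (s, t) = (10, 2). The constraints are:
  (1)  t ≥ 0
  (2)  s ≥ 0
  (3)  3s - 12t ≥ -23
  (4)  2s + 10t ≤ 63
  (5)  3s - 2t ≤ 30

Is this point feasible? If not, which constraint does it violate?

feasible

(1): 2 ≥ 0 ✓
(2): 10 ≥ 0 ✓
(3): 6 ≥ -23 ✓
(4): 40 ≤ 63 ✓
(5): 26 ≤ 30 ✓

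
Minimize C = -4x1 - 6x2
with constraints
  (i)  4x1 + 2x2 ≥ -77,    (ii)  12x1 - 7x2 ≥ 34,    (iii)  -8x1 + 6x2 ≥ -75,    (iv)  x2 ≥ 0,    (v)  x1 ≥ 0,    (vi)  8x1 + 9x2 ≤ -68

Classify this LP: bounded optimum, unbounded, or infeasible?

infeasible

The boundaries 12x1 - 7x2 = 34 and x2 = 0 meet at (17/6, 0), but that point violates 8x1 + 9x2 ≤ -68. Every candidate vertex is excluded by some other constraint, so the feasible region is empty.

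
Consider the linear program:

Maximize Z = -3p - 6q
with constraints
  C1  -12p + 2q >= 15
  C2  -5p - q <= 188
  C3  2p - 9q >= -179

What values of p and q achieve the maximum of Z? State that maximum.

p = -391/22, q = -2181/22, maximum Z = 14259/22

Vertices and Z = -3p - 6q:
  (-391/22, -2181/22) → Z = 14259/22
  (223/104, 1059/52) → Z = -1029/8
  (-1871/47, 519/47) → Z = 2499/47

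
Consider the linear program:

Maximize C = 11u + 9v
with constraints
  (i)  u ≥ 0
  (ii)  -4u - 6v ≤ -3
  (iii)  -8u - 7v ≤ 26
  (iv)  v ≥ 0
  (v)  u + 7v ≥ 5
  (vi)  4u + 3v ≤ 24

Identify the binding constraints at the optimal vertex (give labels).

Extreme points and C = 11u + 9v:
  (0, 5/7) → C = 45/7
  (0, 8) → C = 72
  (5, 0) → C = 55
  (6, 0) → C = 66

The maximum is at (0, 8). Substituting into each constraint, equality holds for (i) and (vi); the remaining constraints have slack.

(i) and (vi)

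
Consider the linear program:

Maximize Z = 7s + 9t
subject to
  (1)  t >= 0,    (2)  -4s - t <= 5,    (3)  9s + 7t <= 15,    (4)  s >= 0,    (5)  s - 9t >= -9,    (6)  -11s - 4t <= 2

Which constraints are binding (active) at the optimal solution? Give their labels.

Corner points and Z = 7s + 9t:
  (5/3, 0) → Z = 35/3
  (0, 0) → Z = 0
  (9/11, 12/11) → Z = 171/11
  (0, 1) → Z = 9

The maximum is at (9/11, 12/11). Substituting into each constraint, equality holds for (3) and (5); the remaining constraints have slack.

(3) and (5)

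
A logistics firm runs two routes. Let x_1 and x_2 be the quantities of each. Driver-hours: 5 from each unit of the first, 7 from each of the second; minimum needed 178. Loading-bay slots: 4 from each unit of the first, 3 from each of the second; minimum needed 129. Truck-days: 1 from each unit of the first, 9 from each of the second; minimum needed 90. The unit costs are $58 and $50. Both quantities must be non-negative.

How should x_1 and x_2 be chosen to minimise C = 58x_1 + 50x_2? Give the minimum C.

Vertices and C = 58x_1 + 50x_2:
  (0, 43) → C = 2150
  (90, 0) → C = 5220
  (27, 7) → C = 1916
The feasible region is unbounded (it extends along (0, 1), (1, 0)), but C strictly increases along every unbounded feasible direction, so there is no improving ray and the minimum is attained at a vertex.

The optimum lies where 4x_1 + 3x_2 = 129 and x_1 + 9x_2 = 90.
Solving simultaneously gives x_1 = 27, x_2 = 7.

x_1 = 27, x_2 = 7, minimum C = 1916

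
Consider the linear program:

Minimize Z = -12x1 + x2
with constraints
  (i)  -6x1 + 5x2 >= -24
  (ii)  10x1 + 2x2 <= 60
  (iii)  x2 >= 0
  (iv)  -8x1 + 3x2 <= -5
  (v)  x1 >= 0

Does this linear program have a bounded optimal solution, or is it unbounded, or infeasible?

Corner points and Z = -12x1 + x2:
  (174/31, 60/31) → Z = -2028/31
  (4, 0) → Z = -48
  (95/23, 215/23) → Z = -925/23
  (5/8, 0) → Z = -15/2
The feasible region has finitely many vertices and no improving ray; the minimum is -2028/31 at (174/31, 60/31).

bounded optimum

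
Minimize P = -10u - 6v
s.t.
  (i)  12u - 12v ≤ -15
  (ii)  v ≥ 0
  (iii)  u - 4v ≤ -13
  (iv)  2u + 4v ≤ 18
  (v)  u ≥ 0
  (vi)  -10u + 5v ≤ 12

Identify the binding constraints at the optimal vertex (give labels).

Extreme points and P = -10u - 6v:
  (5/3, 11/3) → P = -116/3
  (17/35, 118/35) → P = -878/35
  (21/25, 102/25) → P = -822/25

The minimum is at (5/3, 11/3). Substituting into each constraint, equality holds for (iii) and (iv); the remaining constraints have slack.

(iii) and (iv)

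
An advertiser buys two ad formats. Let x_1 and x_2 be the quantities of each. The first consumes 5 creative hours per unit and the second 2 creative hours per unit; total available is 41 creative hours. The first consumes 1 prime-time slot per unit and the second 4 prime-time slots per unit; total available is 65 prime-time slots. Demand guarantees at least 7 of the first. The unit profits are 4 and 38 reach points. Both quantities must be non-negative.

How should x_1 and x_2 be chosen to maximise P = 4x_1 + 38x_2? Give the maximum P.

x_1 = 7, x_2 = 3, maximum P = 142

Feasible corners and P = 4x_1 + 38x_2:
  (41/5, 0) → P = 164/5
  (7, 0) → P = 28
  (7, 3) → P = 142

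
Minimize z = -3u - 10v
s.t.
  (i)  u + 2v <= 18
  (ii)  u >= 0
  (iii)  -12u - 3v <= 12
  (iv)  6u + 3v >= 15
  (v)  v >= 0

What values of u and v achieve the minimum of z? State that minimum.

u = 0, v = 9, minimum z = -90

Corner points and z = -3u - 10v:
  (0, 9) → z = -90
  (18, 0) → z = -54
  (0, 5) → z = -50
  (5/2, 0) → z = -15/2

The optimum lies where u + 2v = 18 and u = 0.
Solving simultaneously gives u = 0, v = 9.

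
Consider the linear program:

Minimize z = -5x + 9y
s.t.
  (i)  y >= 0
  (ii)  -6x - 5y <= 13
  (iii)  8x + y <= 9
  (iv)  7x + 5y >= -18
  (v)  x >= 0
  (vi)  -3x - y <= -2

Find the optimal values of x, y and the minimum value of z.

Corner points and z = -5x + 9y:
  (9/8, 0) → z = -45/8
  (2/3, 0) → z = -10/3
  (0, 9) → z = 81
  (0, 2) → z = 18

The binding constraints are y = 0 and 8x + y = 9.
Solving simultaneously gives x = 9/8, y = 0.

x = 9/8, y = 0, minimum z = -45/8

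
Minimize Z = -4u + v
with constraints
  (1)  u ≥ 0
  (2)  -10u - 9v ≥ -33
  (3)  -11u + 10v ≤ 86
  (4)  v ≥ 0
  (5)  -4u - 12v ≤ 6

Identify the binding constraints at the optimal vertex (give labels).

Vertices and Z = -4u + v:
  (0, 11/3) → Z = 11/3
  (0, 0) → Z = 0
  (33/10, 0) → Z = -66/5

The minimum is at (33/10, 0). Substituting into each constraint, equality holds for (2) and (4); the remaining constraints have slack.

(2) and (4)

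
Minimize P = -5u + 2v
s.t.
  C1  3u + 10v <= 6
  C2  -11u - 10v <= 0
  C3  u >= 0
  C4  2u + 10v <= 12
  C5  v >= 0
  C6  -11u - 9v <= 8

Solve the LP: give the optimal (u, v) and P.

u = 2, v = 0, minimum P = -10

Feasible corners and P = -5u + 2v:
  (0, 3/5) → P = 6/5
  (2, 0) → P = -10
  (0, 0) → P = 0

The optimum lies where 3u + 10v = 6 and v = 0.
Solving simultaneously gives u = 2, v = 0.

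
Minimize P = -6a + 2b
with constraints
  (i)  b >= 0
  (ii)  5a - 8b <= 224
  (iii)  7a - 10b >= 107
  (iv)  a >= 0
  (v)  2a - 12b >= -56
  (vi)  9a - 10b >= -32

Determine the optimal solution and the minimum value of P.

Vertices and P = -6a + 2b:
  (224/5, 0) → P = -1344/5
  (107/7, 0) → P = -642/7
  (784/11, 182/11) → P = -4340/11
  (461/16, 303/32) → P = -2463/16

a = 784/11, b = 182/11, minimum P = -4340/11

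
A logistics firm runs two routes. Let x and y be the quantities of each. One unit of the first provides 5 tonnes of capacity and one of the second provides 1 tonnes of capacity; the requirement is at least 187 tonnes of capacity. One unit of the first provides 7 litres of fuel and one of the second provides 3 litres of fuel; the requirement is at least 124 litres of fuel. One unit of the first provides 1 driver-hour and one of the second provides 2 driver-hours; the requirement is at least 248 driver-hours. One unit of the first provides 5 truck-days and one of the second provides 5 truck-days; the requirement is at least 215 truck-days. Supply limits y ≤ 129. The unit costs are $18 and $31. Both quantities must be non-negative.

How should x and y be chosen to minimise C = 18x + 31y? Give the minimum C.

x = 14, y = 117, minimum C = 3879

Extreme points and C = 18x + 31y:
  (248, 0) → C = 4464
  (14, 117) → C = 3879
  (58/5, 129) → C = 21039/5
The feasible region is unbounded (it extends along (1, 0)), but C strictly increases along every unbounded feasible direction, so there is no improving ray and the minimum is attained at a vertex.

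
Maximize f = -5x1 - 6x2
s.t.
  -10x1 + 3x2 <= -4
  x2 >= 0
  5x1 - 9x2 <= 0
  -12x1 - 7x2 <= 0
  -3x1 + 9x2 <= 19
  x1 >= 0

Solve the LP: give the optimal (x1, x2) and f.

Extreme points and f = -5x1 - 6x2:
  (12/25, 4/15) → f = -4
  (31/27, 202/81) → f = -559/27
  (19/2, 95/18) → f = -475/6

The optimum lies where -10x1 + 3x2 = -4 and 5x1 - 9x2 = 0.
Solving simultaneously gives x1 = 12/25, x2 = 4/15.

x1 = 12/25, x2 = 4/15, maximum f = -4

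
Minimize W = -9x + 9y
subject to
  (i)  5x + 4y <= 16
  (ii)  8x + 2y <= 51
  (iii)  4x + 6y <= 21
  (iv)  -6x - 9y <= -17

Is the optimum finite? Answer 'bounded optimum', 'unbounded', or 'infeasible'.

Feasible corners and W = -9x + 9y:
  (6/7, 41/14) → W = 261/14
  (76/21, -11/21) → W = -261/7
The feasible region has finitely many vertices and no improving ray; the minimum is -261/7 at (76/21, -11/21).

bounded optimum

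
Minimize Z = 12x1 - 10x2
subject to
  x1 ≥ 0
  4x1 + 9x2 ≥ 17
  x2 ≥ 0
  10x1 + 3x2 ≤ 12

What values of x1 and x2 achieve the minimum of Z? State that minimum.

x1 = 0, x2 = 4, minimum Z = -40

Corner points and Z = 12x1 - 10x2:
  (0, 17/9) → Z = -170/9
  (0, 4) → Z = -40
  (19/26, 61/39) → Z = -268/39

The optimum lies where x1 = 0 and 10x1 + 3x2 = 12.
Solving simultaneously gives x1 = 0, x2 = 4.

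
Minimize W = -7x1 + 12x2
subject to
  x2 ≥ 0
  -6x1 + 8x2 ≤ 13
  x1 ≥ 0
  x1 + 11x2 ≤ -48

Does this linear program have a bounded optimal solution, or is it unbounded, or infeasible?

infeasible

The boundaries x2 = 0 and x1 = 0 meet at (0, 0), but that point violates x1 + 11x2 ≤ -48. Every candidate vertex is excluded by some other constraint, so the feasible region is empty.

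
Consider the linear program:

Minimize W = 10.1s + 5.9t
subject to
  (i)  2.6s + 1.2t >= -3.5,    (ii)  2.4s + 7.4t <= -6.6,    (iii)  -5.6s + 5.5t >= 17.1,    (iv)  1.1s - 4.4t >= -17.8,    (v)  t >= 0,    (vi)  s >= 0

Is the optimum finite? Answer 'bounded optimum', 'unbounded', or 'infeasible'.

The boundaries -5.6s + 5.5t = 17.1 and 1.1s - 4.4t = -17.8 meet at (206/169, 8087/1859), but that point violates 2.4s + 7.4t ≤ -6.6. Every candidate vertex is excluded by some other constraint, so the feasible region is empty.

infeasible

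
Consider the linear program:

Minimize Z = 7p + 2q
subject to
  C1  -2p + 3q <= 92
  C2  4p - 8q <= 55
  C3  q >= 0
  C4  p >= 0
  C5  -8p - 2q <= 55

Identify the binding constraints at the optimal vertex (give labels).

C3 and C4

Feasible corners and Z = 7p + 2q:
  (0, 92/3) → Z = 184/3
  (55/4, 0) → Z = 385/4
  (0, 0) → Z = 0
The feasible region is unbounded (it extends along (2, 1), (3, 2)), but Z strictly increases along every unbounded feasible direction, so there is no improving ray and the minimum is attained at a vertex.

The minimum is at (0, 0). Substituting into each constraint, equality holds for C3 and C4; the remaining constraints have slack.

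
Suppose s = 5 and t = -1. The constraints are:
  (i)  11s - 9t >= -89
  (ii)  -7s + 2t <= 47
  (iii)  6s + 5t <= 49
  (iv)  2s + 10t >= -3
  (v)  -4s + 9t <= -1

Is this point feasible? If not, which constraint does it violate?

(i): 64 ≥ -89 ✓
(ii): -37 ≤ 47 ✓
(iii): 25 ≤ 49 ✓
(iv): 0 ≥ -3 ✓
(v): -29 ≤ -1 ✓

feasible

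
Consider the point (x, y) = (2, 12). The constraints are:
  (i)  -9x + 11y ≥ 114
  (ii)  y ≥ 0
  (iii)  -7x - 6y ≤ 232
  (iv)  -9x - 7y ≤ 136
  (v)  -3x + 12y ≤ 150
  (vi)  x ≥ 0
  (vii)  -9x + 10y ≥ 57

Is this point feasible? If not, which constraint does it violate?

feasible

(i): 114 ≥ 114 ✓
(ii): 12 ≥ 0 ✓
(iii): -86 ≤ 232 ✓
(iv): -102 ≤ 136 ✓
(v): 138 ≤ 150 ✓
(vi): 2 ≥ 0 ✓
(vii): 102 ≥ 57 ✓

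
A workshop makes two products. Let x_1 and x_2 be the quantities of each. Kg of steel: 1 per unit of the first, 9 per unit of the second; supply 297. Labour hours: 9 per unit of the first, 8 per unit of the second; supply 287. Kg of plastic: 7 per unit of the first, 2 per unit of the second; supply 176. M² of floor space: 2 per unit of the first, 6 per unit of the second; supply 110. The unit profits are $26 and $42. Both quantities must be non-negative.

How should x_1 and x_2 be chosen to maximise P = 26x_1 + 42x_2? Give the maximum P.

x_1 = 22, x_2 = 11, maximum P = 1034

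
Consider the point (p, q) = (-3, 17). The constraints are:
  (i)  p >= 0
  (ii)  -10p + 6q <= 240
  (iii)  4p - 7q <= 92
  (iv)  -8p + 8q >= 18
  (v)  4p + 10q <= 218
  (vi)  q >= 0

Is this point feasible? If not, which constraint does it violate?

Constraint (i): p = -3, which is not ≥ 0. All other constraints are satisfied.

not feasible — violates (i)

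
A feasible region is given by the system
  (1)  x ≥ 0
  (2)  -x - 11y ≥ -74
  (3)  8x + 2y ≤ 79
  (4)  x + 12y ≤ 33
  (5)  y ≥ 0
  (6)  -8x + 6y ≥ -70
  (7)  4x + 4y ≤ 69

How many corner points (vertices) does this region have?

5

The feasible vertices (each the meet of two boundaries and inside every other half-plane) are:
  (0, 11/4)
  (0, 0)
  (441/47, 185/94)
  (307/32, 9/8)
  (35/4, 0)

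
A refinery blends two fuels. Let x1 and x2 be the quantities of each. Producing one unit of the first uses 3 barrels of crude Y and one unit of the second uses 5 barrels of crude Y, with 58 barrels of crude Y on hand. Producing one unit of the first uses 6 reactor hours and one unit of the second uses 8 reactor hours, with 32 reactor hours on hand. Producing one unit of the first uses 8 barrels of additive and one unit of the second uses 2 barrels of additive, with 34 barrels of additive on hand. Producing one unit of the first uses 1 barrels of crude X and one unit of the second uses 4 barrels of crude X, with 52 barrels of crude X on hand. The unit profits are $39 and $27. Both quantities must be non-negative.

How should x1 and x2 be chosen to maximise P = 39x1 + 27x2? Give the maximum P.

x1 = 4, x2 = 1, maximum P = 183

The optimum lies where 6x1 + 8x2 = 32 and 8x1 + 2x2 = 34.
Solving simultaneously gives x1 = 4, x2 = 1.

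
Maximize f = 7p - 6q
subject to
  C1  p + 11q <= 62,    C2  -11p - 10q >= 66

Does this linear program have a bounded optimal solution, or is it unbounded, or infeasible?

From the feasible point (-1346/111, 748/111), moving in the direction (10, -11) keeps every constraint satisfied while f increases without bound.

unbounded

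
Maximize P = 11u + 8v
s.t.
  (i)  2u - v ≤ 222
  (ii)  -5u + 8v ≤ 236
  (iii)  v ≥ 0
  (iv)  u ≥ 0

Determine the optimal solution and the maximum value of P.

The optimum lies where 2u - v = 222 and -5u + 8v = 236.
Solving simultaneously gives u = 2012/11, v = 1582/11.

u = 2012/11, v = 1582/11, maximum P = 34788/11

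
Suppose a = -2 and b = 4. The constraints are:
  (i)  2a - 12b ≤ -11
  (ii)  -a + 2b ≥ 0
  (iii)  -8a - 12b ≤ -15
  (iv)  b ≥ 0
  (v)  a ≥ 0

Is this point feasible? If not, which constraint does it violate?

not feasible — violates (v)

Constraint (v): a = -2, which is not ≥ 0. All other constraints are satisfied.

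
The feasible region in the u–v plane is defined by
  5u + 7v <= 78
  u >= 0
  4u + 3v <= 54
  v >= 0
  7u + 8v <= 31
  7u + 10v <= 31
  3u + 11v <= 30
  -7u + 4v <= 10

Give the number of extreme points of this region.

Pairwise boundary intersections that survive every other constraint:
  (0, 0)
  (0, 5/2)
  (31/7, 0)
  (41/47, 117/47)
  (10/89, 240/89)

5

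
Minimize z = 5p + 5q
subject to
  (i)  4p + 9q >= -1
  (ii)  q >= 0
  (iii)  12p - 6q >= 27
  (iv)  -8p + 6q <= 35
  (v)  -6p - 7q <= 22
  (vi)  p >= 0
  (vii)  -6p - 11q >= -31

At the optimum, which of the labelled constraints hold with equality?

(ii) and (iii)

Vertices and z = 5p + 5q:
  (9/4, 0) → z = 45/4
  (31/6, 0) → z = 155/6
  (23/8, 5/4) → z = 165/8

The minimum is at (9/4, 0). Substituting into each constraint, equality holds for (ii) and (iii); the remaining constraints have slack.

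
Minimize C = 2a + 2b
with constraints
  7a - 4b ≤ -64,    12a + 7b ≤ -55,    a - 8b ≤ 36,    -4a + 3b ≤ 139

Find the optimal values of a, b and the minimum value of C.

a = -1220/29, b = -283/29, minimum C = -3006/29

Corner points and C = 2a + 2b:
  (-668/97, 383/97) → C = -570/97
  (-164/13, -79/13) → C = -486/13
  (-569/32, 181/8) → C = 155/16
  (-1220/29, -283/29) → C = -3006/29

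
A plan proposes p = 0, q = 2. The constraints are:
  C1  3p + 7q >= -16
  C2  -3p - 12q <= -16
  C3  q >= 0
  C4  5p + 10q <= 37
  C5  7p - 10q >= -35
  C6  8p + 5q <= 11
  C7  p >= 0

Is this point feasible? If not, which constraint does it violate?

C1: 14 ≥ -16 ✓
C2: -24 ≤ -16 ✓
C3: 2 ≥ 0 ✓
C4: 20 ≤ 37 ✓
C5: -20 ≥ -35 ✓
C6: 10 ≤ 11 ✓
C7: 0 ≥ 0 ✓

feasible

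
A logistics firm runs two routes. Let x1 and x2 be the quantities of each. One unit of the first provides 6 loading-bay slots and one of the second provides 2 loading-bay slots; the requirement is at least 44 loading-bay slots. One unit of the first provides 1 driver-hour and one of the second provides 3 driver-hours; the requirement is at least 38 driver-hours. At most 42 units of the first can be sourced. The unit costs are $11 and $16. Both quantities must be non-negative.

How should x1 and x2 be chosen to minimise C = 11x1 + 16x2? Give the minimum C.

x1 = 7/2, x2 = 23/2, minimum C = 445/2

The feasible region is unbounded (it extends along (0, 1)), but C strictly increases along every unbounded feasible direction, so there is no improving ray and the minimum is attained at a vertex.

The binding constraints are 6x1 + 2x2 = 44 and x1 + 3x2 = 38.
Solving simultaneously gives x1 = 7/2, x2 = 23/2.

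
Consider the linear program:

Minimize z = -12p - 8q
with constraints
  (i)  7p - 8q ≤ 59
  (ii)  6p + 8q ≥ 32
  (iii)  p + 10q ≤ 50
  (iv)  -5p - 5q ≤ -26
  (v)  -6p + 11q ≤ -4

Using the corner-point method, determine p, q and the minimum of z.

p = 165/13, q = 97/26, minimum z = -2368/13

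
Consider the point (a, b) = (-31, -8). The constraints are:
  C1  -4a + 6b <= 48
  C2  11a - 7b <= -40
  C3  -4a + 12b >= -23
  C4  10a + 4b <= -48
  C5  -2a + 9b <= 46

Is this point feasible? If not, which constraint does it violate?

not feasible — violates C1

Constraint C1: -4a + 6b = 76, which is not ≤ 48. All other constraints are satisfied.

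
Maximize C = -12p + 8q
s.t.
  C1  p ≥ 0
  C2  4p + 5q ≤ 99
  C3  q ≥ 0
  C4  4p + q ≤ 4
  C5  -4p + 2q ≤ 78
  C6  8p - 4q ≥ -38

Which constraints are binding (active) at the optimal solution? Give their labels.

C1 and C4

Corner points and C = -12p + 8q:
  (0, 0) → C = 0
  (0, 4) → C = 32
  (1, 0) → C = -12

The maximum is at (0, 4). Substituting into each constraint, equality holds for C1 and C4; the remaining constraints have slack.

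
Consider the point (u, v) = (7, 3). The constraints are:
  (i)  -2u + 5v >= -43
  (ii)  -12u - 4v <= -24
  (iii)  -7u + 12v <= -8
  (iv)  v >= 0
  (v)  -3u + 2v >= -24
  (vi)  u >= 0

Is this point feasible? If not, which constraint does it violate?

feasible

(i): 1 ≥ -43 ✓
(ii): -96 ≤ -24 ✓
(iii): -13 ≤ -8 ✓
(iv): 3 ≥ 0 ✓
(v): -15 ≥ -24 ✓
(vi): 7 ≥ 0 ✓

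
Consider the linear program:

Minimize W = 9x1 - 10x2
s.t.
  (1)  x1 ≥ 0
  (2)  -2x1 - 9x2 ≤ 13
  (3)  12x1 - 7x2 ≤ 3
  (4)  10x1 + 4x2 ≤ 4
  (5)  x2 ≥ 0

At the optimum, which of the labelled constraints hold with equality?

Corner points and W = 9x1 - 10x2:
  (0, 1) → W = -10
  (0, 0) → W = 0
  (20/59, 9/59) → W = 90/59
  (1/4, 0) → W = 9/4

The minimum is at (0, 1). Substituting into each constraint, equality holds for (1) and (4); the remaining constraints have slack.

(1) and (4)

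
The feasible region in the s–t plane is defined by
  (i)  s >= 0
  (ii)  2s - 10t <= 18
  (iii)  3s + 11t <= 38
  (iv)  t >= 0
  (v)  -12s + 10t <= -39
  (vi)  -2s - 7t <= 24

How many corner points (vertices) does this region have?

4

Intersecting each pair of boundary lines and keeping only the points that satisfy every inequality leaves:
  (289/26, 11/26)
  (9, 0)
  (809/162, 113/54)
  (13/4, 0)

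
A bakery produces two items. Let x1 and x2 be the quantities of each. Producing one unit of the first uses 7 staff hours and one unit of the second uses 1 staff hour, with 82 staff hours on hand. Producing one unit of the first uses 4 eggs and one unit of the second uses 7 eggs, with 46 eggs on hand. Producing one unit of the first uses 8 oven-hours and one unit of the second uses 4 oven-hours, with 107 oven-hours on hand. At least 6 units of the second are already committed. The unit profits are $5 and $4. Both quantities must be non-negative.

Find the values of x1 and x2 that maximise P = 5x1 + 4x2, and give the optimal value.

Feasible corners and P = 5x1 + 4x2:
  (0, 46/7) → P = 184/7
  (0, 6) → P = 24
  (1, 6) → P = 29

x1 = 1, x2 = 6, maximum P = 29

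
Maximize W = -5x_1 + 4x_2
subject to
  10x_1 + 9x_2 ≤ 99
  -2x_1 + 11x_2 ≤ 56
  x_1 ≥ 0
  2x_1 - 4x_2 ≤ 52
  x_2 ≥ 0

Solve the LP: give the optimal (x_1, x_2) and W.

x_1 = 0, x_2 = 56/11, maximum W = 224/11

Extreme points and W = -5x_1 + 4x_2:
  (585/128, 379/64) → W = 107/128
  (99/10, 0) → W = -99/2
  (0, 56/11) → W = 224/11
  (0, 0) → W = 0

The optimum lies where -2x_1 + 11x_2 = 56 and x_1 = 0.
Solving simultaneously gives x_1 = 0, x_2 = 56/11.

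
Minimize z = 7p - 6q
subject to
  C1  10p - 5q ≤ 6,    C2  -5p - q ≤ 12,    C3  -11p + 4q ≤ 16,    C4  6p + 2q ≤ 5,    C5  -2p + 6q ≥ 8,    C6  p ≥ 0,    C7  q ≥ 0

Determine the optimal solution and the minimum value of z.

p = 0, q = 5/2, minimum z = -15

Extreme points and z = 7p - 6q:
  (7/20, 29/20) → z = -25/4
  (0, 5/2) → z = -15
  (0, 4/3) → z = -8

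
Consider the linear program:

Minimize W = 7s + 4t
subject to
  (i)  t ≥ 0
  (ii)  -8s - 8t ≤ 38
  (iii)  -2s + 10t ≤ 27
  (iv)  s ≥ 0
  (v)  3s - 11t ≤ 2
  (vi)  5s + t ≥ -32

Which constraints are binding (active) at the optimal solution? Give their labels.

(i) and (iv)

Extreme points and W = 7s + 4t:
  (0, 0) → W = 0
  (2/3, 0) → W = 14/3
  (0, 27/10) → W = 54/5
  (317/8, 85/8) → W = 2559/8

The minimum is at (0, 0). Substituting into each constraint, equality holds for (i) and (iv); the remaining constraints have slack.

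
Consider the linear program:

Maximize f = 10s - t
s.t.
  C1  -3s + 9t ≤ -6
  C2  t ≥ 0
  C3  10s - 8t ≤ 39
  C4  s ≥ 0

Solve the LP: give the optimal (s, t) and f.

Corner points and f = 10s - t:
  (2, 0) → f = 20
  (101/22, 19/22) → f = 991/22
  (39/10, 0) → f = 39

The optimum lies where -3s + 9t = -6 and 10s - 8t = 39.
Solving simultaneously gives s = 101/22, t = 19/22.

s = 101/22, t = 19/22, maximum f = 991/22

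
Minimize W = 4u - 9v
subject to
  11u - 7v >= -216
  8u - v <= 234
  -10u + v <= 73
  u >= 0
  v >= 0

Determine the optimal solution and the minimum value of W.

u = 206/5, v = 478/5, minimum W = -3478/5

Corner points and W = 4u - 9v:
  (206/5, 478/5) → W = -3478/5
  (0, 216/7) → W = -1944/7
  (117/4, 0) → W = 117
  (0, 0) → W = 0

The binding constraints are 11u - 7v = -216 and 8u - v = 234.
Solving simultaneously gives u = 206/5, v = 478/5.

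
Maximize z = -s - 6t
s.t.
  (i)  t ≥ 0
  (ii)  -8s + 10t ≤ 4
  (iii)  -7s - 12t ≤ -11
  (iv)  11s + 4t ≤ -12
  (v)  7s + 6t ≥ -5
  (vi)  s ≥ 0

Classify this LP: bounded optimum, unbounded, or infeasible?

infeasible

The boundaries t = 0 and -7s - 12t = -11 meet at (11/7, 0), but that point violates 11s + 4t ≤ -12. Every candidate vertex is excluded by some other constraint, so the feasible region is empty.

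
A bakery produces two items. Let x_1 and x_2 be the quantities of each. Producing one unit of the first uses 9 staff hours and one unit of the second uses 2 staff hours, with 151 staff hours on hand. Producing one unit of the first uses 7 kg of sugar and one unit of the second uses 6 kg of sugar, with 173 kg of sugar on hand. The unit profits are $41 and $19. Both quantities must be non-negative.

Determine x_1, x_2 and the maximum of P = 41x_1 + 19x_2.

Feasible corners and P = 41x_1 + 19x_2:
  (0, 0) → P = 0
  (0, 173/6) → P = 3287/6
  (151/9, 0) → P = 6191/9
  (14, 25/2) → P = 1623/2

The binding constraints are 9x_1 + 2x_2 = 151 and 7x_1 + 6x_2 = 173.
Solving simultaneously gives x_1 = 14, x_2 = 25/2.

x_1 = 14, x_2 = 25/2, maximum P = 1623/2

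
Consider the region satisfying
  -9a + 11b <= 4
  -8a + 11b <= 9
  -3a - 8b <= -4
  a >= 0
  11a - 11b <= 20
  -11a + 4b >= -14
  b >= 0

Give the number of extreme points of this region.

The feasible vertices (each the meet of two boundaries and inside every other half-plane) are:
  (4/35, 16/35)
  (2, 2)
  (32/25, 1/50)

3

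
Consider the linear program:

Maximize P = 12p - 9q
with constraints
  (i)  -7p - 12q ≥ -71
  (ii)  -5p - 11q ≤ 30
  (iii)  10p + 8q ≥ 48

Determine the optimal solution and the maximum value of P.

p = 1141/17, q = -565/17, maximum P = 18777/17

Corner points and P = 12p - 9q:
  (1141/17, -565/17) → P = 18777/17
  (1/8, 187/32) → P = -1635/32
  (384/35, -54/7) → P = 7038/35

The optimum lies where -7p - 12q = -71 and -5p - 11q = 30.
Solving simultaneously gives p = 1141/17, q = -565/17.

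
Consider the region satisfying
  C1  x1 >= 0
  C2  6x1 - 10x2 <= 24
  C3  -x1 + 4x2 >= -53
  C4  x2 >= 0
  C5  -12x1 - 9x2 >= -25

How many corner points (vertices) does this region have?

3

Pairwise boundary intersections that survive every other constraint:
  (0, 0)
  (0, 25/9)
  (25/12, 0)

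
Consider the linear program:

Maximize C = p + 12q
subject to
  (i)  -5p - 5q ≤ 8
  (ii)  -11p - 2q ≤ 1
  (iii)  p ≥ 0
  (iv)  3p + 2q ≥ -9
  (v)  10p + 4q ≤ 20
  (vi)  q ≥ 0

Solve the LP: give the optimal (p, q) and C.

Extreme points and C = p + 12q:
  (0, 5) → C = 60
  (0, 0) → C = 0
  (2, 0) → C = 2

p = 0, q = 5, maximum C = 60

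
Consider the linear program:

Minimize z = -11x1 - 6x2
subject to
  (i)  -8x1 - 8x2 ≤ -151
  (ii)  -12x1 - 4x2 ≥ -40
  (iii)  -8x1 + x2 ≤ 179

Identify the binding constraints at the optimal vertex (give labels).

Vertices and z = -11x1 - 6x2:
  (-71/16, 373/16) → z = -1457/16
  (-427/24, 110/3) → z = -583/24
  (-169/11, 617/11) → z = -1843/11

The minimum is at (-169/11, 617/11). Substituting into each constraint, equality holds for (ii) and (iii); the remaining constraints have slack.

(ii) and (iii)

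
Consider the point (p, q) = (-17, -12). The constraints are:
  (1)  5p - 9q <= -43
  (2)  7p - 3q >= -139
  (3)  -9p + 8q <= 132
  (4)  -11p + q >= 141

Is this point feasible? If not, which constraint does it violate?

not feasible — violates (1)

Constraint (1): 5p - 9q = 23, which is not ≤ -43. All other constraints are satisfied.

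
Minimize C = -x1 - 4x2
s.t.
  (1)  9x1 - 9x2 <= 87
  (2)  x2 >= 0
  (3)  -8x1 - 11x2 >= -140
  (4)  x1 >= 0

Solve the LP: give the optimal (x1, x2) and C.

Feasible corners and C = -x1 - 4x2:
  (29/3, 0) → C = -29/3
  (739/57, 188/57) → C = -497/19
  (0, 0) → C = 0
  (0, 140/11) → C = -560/11

The optimum lies where -8x1 - 11x2 = -140 and x1 = 0.
Solving simultaneously gives x1 = 0, x2 = 140/11.

x1 = 0, x2 = 140/11, minimum C = -560/11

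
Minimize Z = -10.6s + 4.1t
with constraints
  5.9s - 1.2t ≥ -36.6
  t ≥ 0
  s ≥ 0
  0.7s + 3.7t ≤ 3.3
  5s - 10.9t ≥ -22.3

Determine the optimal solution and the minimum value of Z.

s = 33/7, t = 0, minimum Z = -1749/35

Feasible corners and Z = -10.6s + 4.1t:
  (0, 0) → Z = 0
  (33/7, 0) → Z = -1749/35
  (0, 33/37) → Z = 1353/370

At the optimal vertex, t = 0 and 0.7s + 3.7t = 3.3.
Solving simultaneously gives s = 33/7, t = 0.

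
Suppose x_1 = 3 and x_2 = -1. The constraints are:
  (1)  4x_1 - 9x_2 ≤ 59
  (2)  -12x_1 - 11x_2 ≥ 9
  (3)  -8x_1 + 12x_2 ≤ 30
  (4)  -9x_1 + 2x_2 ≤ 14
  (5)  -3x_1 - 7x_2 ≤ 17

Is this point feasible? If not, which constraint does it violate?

Constraint (2): -12x_1 - 11x_2 = -25, which is not ≥ 9. All other constraints are satisfied.

not feasible — violates (2)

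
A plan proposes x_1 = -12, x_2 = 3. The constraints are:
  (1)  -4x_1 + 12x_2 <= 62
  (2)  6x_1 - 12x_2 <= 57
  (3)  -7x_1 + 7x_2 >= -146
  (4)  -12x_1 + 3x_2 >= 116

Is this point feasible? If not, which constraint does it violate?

not feasible — violates (1)

Constraint (1): -4x_1 + 12x_2 = 84, which is not ≤ 62. All other constraints are satisfied.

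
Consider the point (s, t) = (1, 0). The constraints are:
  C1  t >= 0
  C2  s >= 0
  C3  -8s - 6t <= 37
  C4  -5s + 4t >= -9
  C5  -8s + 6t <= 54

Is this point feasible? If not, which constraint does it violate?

feasible

C1: 0 ≥ 0 ✓
C2: 1 ≥ 0 ✓
C3: -8 ≤ 37 ✓
C4: -5 ≥ -9 ✓
C5: -8 ≤ 54 ✓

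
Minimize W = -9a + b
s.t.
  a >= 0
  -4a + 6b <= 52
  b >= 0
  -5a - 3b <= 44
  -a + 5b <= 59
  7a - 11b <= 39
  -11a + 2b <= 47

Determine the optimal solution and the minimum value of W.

The binding constraints are -a + 5b = 59 and 7a - 11b = 39.
Solving simultaneously gives a = 211/6, b = 113/6.

a = 211/6, b = 113/6, minimum W = -893/3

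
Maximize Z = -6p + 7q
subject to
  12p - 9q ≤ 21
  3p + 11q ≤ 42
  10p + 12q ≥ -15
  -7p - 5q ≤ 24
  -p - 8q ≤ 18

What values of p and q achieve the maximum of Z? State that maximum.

p = -237/31, q = 183/31, maximum Z = 2703/31

Extreme points and Z = -6p + 7q:
  (203/53, 147/53) → Z = -189/53
  (1/2, -5/3) → Z = -44/3
  (-237/31, 183/31) → Z = 2703/31
  (-213/34, 135/34) → Z = 2223/34

The binding constraints are 3p + 11q = 42 and -7p - 5q = 24.
Solving simultaneously gives p = -237/31, q = 183/31.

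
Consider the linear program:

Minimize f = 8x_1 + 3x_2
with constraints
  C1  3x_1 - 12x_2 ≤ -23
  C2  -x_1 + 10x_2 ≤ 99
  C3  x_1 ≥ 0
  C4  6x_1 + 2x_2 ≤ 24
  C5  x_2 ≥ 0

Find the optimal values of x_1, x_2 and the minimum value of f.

Corner points and f = 8x_1 + 3x_2:
  (0, 23/12) → f = 23/4
  (121/39, 35/13) → f = 1283/39
  (0, 99/10) → f = 297/10
  (21/31, 309/31) → f = 1095/31

The binding constraints are 3x_1 - 12x_2 = -23 and x_1 = 0.
Solving simultaneously gives x_1 = 0, x_2 = 23/12.

x_1 = 0, x_2 = 23/12, minimum f = 23/4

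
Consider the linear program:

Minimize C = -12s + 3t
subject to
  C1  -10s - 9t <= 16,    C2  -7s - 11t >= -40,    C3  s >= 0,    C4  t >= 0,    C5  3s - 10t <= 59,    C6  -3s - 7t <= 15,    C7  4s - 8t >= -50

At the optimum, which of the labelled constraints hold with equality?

C2 and C4

Extreme points and C = -12s + 3t:
  (0, 40/11) → C = 120/11
  (40/7, 0) → C = -480/7
  (0, 0) → C = 0

The minimum is at (40/7, 0). Substituting into each constraint, equality holds for C2 and C4; the remaining constraints have slack.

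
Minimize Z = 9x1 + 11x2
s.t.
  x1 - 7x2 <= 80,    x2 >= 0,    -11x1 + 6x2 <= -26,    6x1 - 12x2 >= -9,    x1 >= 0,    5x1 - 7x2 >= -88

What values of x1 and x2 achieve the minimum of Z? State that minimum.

x1 = 26/11, x2 = 0, minimum Z = 234/11

Feasible corners and Z = 9x1 + 11x2:
  (80, 0) → Z = 720
  (26/11, 0) → Z = 234/11
  (61/16, 85/32) → Z = 2033/32
The feasible region is unbounded (it extends along (7, 1), (2, 1)), but Z strictly increases along every unbounded feasible direction, so there is no improving ray and the minimum is attained at a vertex.

The binding constraints are x2 = 0 and -11x1 + 6x2 = -26.
Solving simultaneously gives x1 = 26/11, x2 = 0.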